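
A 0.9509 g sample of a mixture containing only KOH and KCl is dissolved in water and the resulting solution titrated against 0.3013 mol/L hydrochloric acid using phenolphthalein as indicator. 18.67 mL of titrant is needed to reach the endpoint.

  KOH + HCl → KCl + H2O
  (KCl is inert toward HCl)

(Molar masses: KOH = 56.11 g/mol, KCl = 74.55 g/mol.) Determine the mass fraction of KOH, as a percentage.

33.19 %

n(HCl) = 0.01867 × 0.3013 = 5.625 × 10^-3 mol
Let x = n(KOH), y = n(KCl).
Titrant: 1x = 5.625 × 10^-3;  mass: 56.11x + 74.55y = 0.9509
Solving, x = 5.625 × 10^-3 mol, y = 8.521 × 10^-3 mol
mass of KOH = 5.625 × 10^-3 × 56.11 = 0.3156 g
% KOH = 0.3156 / 0.9509 × 100 = 33.19 %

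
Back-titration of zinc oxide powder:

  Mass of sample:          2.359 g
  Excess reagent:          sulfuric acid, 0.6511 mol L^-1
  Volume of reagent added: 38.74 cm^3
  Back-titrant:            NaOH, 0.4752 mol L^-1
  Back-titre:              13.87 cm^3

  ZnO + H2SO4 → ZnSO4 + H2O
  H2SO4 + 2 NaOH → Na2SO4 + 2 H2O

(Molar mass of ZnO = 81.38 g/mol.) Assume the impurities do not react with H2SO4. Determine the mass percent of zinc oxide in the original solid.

75.65 %

n(H2SO4) added = 0.03874 × 0.6511 = 0.02522 mol
n(NaOH) used in back-titration = 0.01387 × 0.4752 = 6.591 × 10^-3 mol
From the 1:2 ratio, n(H2SO4) left over = 1/2 × 6.591 × 10^-3 = 3.296 × 10^-3 mol
n(H2SO4) consumed by analyte = 0.02522 − 3.296 × 10^-3 = 0.02193 mol
n(ZnO) = 0.02193 mol (1:1 ratio)
mass of ZnO = 0.02193 × 81.38 = 1.785 g
% ZnO = 1.785 / 2.359 × 100 = 75.65 %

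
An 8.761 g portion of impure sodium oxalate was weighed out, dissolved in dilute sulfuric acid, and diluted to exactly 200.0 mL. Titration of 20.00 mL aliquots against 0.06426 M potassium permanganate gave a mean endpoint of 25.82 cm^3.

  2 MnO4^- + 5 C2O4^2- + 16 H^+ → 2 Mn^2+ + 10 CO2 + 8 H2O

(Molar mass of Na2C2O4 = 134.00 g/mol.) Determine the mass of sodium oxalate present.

5.558 g

n(KMnO4) per titration = 0.02582 × 0.06426 = 1.659 × 10^-3 mol
From the 5:2 ratio, n(Na2C2O4) in each aliquot = 5/2 × 1.659 × 10^-3 = 4.148 × 10^-3 mol
n(Na2C2O4) in the whole flask = 4.148 × 10^-3 × 200.0/20.00 = 0.04148 mol
mass of Na2C2O4 = 0.04148 × 134.00 = 5.558 g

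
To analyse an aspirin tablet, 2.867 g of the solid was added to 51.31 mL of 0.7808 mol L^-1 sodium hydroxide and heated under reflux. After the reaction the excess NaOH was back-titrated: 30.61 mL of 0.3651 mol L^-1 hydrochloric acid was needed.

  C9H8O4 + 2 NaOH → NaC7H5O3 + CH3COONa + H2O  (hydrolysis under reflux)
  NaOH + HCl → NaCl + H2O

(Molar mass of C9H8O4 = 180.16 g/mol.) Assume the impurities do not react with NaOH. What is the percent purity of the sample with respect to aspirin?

n(NaOH) added = 0.05131 × 0.7808 = 0.04006 mol
n(HCl) used in back-titration = 0.03061 × 0.3651 = 0.01118 mol
n(NaOH) left over = 0.01118 mol (1:1 ratio)
n(NaOH) consumed by analyte = 0.04006 − 0.01118 = 0.02889 mol
From the 1:2 ratio, n(C9H8O4) = 1/2 × 0.02889 = 0.01444 mol
mass of C9H8O4 = 0.01444 × 180.16 = 2.602 g
% C9H8O4 = 2.602 / 2.867 × 100 = 90.76 %

90.76 %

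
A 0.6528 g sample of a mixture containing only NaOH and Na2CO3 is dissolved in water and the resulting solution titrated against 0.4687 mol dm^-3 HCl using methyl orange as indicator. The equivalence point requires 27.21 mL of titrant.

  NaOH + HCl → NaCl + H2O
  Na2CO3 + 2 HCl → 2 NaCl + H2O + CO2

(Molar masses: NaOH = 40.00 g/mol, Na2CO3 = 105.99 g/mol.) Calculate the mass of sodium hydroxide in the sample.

0.07099 g

n(HCl) = 0.02721 × 0.4687 = 0.01275 mol
Let x = n(NaOH), y = n(Na2CO3).
Titrant: 1x + 2y = 0.01275;  mass: 40.00x + 105.99y = 0.6528
Solving, x = 1.775 × 10^-3 mol, y = 5.489 × 10^-3 mol
mass of NaOH = 1.775 × 10^-3 × 40.00 = 0.07099 g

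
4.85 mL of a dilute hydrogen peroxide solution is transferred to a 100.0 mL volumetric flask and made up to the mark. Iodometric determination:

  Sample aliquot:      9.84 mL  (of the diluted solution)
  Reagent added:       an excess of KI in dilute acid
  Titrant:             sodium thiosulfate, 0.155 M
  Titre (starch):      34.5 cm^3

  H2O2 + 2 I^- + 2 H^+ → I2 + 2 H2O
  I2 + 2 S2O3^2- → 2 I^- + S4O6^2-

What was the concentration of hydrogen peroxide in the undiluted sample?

n(S2O3^2-) = 0.0345 × 0.155 = 5.35 × 10^-3 mol
n(I2) = n(S2O3^2-)/2 = 2.67 × 10^-3 mol
n(H2O2) in the aliquot = 2.67 × 10^-3 mol (1:1 ratio)
[H2O2]_dilute = 2.67 × 10^-3 / 0.00984 = 0.272 mol/L
[H2O2]_original = 0.272 × 100.0/4.85 = 5.60 mol/L

5.60 M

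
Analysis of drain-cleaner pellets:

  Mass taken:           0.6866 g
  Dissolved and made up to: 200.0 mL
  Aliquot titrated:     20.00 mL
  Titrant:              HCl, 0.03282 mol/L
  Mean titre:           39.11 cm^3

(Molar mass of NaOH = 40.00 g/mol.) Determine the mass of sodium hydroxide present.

NaOH + HCl → NaCl + H2O
n(HCl) per titration = 0.03911 × 0.03282 = 1.284 × 10^-3 mol
n(NaOH) in each aliquot = 1.284 × 10^-3 mol (1:1 ratio)
n(NaOH) in the whole flask = 1.284 × 10^-3 × 200.0/20.00 = 0.01284 mol
mass of NaOH = 0.01284 × 40.00 = 0.5134 g

0.5134 g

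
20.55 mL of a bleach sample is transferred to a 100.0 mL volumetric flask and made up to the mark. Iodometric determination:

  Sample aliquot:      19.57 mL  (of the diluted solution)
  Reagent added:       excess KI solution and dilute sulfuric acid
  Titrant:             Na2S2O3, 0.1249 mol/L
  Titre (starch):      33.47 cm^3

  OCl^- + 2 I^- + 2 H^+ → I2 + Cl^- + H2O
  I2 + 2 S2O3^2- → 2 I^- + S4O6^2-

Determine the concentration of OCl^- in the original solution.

n(S2O3^2-) = 0.03347 × 0.1249 = 4.180 × 10^-3 mol
n(I2) = n(S2O3^2-)/2 = 2.090 × 10^-3 mol
n(OCl^-) in the aliquot = 2.090 × 10^-3 mol (1:1 ratio)
[OCl^-]_dilute = 2.090 × 10^-3 / 0.01957 = 0.1068 mol/L
[OCl^-]_original = 0.1068 × 100.0/20.55 = 0.5197 mol/L

0.5197 mol/L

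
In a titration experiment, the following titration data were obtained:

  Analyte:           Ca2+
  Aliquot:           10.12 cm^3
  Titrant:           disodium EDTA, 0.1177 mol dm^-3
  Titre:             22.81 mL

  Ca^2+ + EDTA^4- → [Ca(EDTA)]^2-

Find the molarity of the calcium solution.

n(EDTA) = 0.02281 L × 0.1177 mol/L = 2.685 × 10^-3 mol
n(Ca2+) = 2.685 × 10^-3 mol (1:1 mole ratio)
[Ca2+] = 2.685 × 10^-3 mol / 0.01012 L = 0.2653 mol/L

0.2653 mol/L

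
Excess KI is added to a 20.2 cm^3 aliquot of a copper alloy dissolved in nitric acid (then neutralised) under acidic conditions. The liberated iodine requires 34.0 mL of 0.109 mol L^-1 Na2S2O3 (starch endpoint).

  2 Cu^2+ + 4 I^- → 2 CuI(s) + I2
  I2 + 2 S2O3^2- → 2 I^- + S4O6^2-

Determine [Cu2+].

0.183 mol/L

n(S2O3^2-) = 0.0340 × 0.109 = 3.71 × 10^-3 mol
n(I2) = n(S2O3^2-)/2 = 1.85 × 10^-3 mol
From the 2:1 ratio, n(Cu2+) in the aliquot = 2/1 × 1.85 × 10^-3 = 3.71 × 10^-3 mol
[Cu2+] = 3.71 × 10^-3 / 0.0202 = 0.183 mol/L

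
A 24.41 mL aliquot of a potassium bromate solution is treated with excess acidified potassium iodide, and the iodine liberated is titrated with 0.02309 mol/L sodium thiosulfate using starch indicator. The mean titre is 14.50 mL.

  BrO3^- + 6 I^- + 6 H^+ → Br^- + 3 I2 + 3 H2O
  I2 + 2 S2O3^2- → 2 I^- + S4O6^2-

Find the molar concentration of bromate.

0.002286 mol/L

n(S2O3^2-) = 0.01450 × 0.02309 = 3.348 × 10^-4 mol
n(I2) = n(S2O3^2-)/2 = 1.674 × 10^-4 mol
From the 1:3 ratio, n(BrO3^-) in the aliquot = 1/3 × 1.674 × 10^-4 = 5.580 × 10^-5 mol
[BrO3^-] = 5.580 × 10^-5 / 0.02441 = 0.002286 mol/L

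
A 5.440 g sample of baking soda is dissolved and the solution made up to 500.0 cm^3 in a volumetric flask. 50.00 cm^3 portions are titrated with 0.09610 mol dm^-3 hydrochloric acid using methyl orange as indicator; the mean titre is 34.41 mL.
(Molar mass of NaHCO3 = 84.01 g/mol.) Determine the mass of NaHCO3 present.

2.778 g

NaHCO3 + HCl → NaCl + H2O + CO2
n(HCl) per titration = 0.03441 × 0.09610 = 3.307 × 10^-3 mol
n(NaHCO3) in each aliquot = 3.307 × 10^-3 mol (1:1 ratio)
n(NaHCO3) in the whole flask = 3.307 × 10^-3 × 500.0/50.00 = 0.03307 mol
mass of NaHCO3 = 0.03307 × 84.01 = 2.778 g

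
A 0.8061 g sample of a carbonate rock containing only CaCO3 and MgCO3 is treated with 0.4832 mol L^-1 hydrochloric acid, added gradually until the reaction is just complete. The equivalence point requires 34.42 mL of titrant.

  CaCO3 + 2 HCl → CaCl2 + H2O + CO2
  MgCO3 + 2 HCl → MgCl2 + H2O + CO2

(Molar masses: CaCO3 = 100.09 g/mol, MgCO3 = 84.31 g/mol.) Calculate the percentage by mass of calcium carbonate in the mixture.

n(HCl) = 0.03442 × 0.4832 = 0.01663 mol
Let x = n(CaCO3), y = n(MgCO3).
Titrant: 2x + 2y = 0.01663;  mass: 100.09x + 84.31y = 0.8061
Solving, x = 6.653 × 10^-3 mol, y = 1.663 × 10^-3 mol
mass of CaCO3 = 6.653 × 10^-3 × 100.09 = 0.6659 g
% CaCO3 = 0.6659 / 0.8061 × 100 = 82.61 %

82.61 %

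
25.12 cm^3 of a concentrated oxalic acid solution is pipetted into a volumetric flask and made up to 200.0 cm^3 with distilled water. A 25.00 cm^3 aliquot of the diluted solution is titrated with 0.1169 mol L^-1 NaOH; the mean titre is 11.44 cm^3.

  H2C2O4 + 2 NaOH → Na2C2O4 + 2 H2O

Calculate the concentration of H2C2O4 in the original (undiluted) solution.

n(NaOH) = 0.01144 × 0.1169 = 1.337 × 10^-3 mol
From the 1:2 ratio, n(H2C2O4) in the aliquot = 1/2 × 1.337 × 10^-3 = 6.687 × 10^-4 mol
[H2C2O4]_dilute = 6.687 × 10^-4 / 0.02500 = 0.02675 mol/L
Dilution factor = 200.0 / 25.12 = 7.962
[H2C2O4]_stock = 0.02675 × 7.962 = 0.2130 mol/L

0.2130 mol/L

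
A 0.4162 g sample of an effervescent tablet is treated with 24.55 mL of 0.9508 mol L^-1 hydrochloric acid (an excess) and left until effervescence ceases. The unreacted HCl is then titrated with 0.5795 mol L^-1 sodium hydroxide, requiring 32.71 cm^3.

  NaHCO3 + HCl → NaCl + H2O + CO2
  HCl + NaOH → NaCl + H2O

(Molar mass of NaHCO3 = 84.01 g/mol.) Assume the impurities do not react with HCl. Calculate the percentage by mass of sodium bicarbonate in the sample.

88.55 %

n(HCl) added = 0.02455 × 0.9508 = 0.02334 mol
n(NaOH) used in back-titration = 0.03271 × 0.5795 = 0.01896 mol
n(HCl) left over = 0.01896 mol (1:1 ratio)
n(HCl) consumed by analyte = 0.02334 − 0.01896 = 4.387 × 10^-3 mol
n(NaHCO3) = 4.387 × 10^-3 mol (1:1 ratio)
mass of NaHCO3 = 4.387 × 10^-3 × 84.01 = 0.3685 g
% NaHCO3 = 0.3685 / 0.4162 × 100 = 88.55 %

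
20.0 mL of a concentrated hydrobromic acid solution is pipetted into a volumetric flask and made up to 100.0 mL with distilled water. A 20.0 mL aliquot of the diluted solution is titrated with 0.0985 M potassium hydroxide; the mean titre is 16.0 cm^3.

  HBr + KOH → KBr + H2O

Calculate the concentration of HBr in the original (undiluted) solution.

n(KOH) = 0.0160 × 0.0985 = 1.58 × 10^-3 mol
n(HBr) in the aliquot = 1.58 × 10^-3 mol (1:1 ratio)
[HBr]_dilute = 1.58 × 10^-3 / 0.0200 = 0.0788 mol/L
Dilution factor = 100.0 / 20.0 = 5.000
[HBr]_stock = 0.0788 × 5.000 = 0.394 mol/L

0.394 M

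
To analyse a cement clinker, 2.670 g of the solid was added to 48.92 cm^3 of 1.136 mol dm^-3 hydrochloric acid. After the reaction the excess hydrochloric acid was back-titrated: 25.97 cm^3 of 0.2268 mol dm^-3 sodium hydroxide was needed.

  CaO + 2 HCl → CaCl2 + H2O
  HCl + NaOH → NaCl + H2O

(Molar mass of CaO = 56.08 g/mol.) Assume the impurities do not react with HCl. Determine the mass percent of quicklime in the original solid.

52.18 %

n(HCl) added = 0.04892 × 1.136 = 0.05557 mol
n(NaOH) used in back-titration = 0.02597 × 0.2268 = 5.890 × 10^-3 mol
n(HCl) left over = 5.890 × 10^-3 mol (1:1 ratio)
n(HCl) consumed by analyte = 0.05557 − 5.890 × 10^-3 = 0.04968 mol
From the 1:2 ratio, n(CaO) = 1/2 × 0.04968 = 0.02484 mol
mass of CaO = 0.02484 × 56.08 = 1.393 g
% CaO = 1.393 / 2.670 × 100 = 52.18 %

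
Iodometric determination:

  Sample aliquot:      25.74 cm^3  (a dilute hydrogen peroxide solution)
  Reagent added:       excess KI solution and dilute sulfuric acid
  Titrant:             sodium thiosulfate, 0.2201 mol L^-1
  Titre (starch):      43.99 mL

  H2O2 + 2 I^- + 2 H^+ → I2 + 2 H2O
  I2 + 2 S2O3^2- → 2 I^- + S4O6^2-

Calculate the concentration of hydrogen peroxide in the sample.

n(S2O3^2-) = 0.04399 × 0.2201 = 9.682 × 10^-3 mol
n(I2) = n(S2O3^2-)/2 = 4.841 × 10^-3 mol
n(H2O2) in the aliquot = 4.841 × 10^-3 mol (1:1 ratio)
[H2O2] = 4.841 × 10^-3 / 0.02574 = 0.1881 mol/L

0.1881 mol/L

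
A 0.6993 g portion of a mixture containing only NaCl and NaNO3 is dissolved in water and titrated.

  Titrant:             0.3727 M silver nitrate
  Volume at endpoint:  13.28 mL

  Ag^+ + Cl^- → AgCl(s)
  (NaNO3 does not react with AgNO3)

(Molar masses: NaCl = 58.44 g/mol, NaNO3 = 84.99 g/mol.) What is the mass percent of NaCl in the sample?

41.36 %

n(AgNO3) = 0.01328 × 0.3727 = 4.949 × 10^-3 mol
Let x = n(NaCl), y = n(NaNO3).
Titrant: 1x = 4.949 × 10^-3;  mass: 58.44x + 84.99y = 0.6993
Solving, x = 4.949 × 10^-3 mol, y = 4.825 × 10^-3 mol
mass of NaCl = 4.949 × 10^-3 × 58.44 = 0.2892 g
% NaCl = 0.2892 / 0.6993 × 100 = 41.36 %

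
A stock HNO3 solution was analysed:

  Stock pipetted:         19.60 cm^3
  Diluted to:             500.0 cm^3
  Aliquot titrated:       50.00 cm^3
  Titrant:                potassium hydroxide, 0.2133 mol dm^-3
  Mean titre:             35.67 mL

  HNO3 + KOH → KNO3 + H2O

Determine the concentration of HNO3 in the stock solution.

3.882 mol/L

n(KOH) = 0.03567 × 0.2133 = 7.608 × 10^-3 mol
n(HNO3) in the aliquot = 7.608 × 10^-3 mol (1:1 ratio)
[HNO3]_dilute = 7.608 × 10^-3 / 0.05000 = 0.1522 mol/L
Dilution factor = 500.0 / 19.60 = 25.51
[HNO3]_stock = 0.1522 × 25.51 = 3.882 mol/L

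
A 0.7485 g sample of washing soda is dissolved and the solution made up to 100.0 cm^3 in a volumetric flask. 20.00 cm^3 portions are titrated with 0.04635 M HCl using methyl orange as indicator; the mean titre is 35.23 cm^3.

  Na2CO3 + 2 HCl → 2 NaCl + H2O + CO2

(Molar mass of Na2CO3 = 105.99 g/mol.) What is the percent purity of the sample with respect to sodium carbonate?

n(HCl) per titration = 0.03523 × 0.04635 = 1.633 × 10^-3 mol
From the 1:2 ratio, n(Na2CO3) in each aliquot = 1/2 × 1.633 × 10^-3 = 8.165 × 10^-4 mol
n(Na2CO3) in the whole flask = 8.165 × 10^-4 × 100.0/20.00 = 4.082 × 10^-3 mol
mass of Na2CO3 = 4.082 × 10^-3 × 105.99 = 0.4327 g
% Na2CO3 = 0.4327 / 0.7485 × 100 = 57.81 %

57.81 %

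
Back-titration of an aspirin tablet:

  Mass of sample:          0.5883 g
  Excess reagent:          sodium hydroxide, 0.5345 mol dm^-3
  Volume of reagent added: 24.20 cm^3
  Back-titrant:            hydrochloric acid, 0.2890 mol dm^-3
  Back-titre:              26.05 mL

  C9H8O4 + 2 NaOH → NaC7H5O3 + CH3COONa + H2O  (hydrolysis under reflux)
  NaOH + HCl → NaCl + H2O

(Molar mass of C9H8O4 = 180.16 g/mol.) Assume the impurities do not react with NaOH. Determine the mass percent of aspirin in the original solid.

n(NaOH) added = 0.02420 × 0.5345 = 0.01293 mol
n(HCl) used in back-titration = 0.02605 × 0.2890 = 7.528 × 10^-3 mol
n(NaOH) left over = 7.528 × 10^-3 mol (1:1 ratio)
n(NaOH) consumed by analyte = 0.01293 − 7.528 × 10^-3 = 5.406 × 10^-3 mol
From the 1:2 ratio, n(C9H8O4) = 1/2 × 5.406 × 10^-3 = 2.703 × 10^-3 mol
mass of C9H8O4 = 2.703 × 10^-3 × 180.16 = 0.4870 g
% C9H8O4 = 0.4870 / 0.5883 × 100 = 82.78 %

82.78 %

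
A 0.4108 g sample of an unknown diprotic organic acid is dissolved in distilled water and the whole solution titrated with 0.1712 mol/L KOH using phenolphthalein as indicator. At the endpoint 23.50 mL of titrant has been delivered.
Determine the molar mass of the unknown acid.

204.2 g/mol

n(KOH) = 0.02350 L × 0.1712 mol/L = 4.023 × 10^-3 mol
From the 1:2 ratio, n(H2A) = 1/2 × 4.023 × 10^-3 = 2.012 × 10^-3 mol
M = m / n = 0.4108 g / 2.012 × 10^-3 mol = 204.2 g/mol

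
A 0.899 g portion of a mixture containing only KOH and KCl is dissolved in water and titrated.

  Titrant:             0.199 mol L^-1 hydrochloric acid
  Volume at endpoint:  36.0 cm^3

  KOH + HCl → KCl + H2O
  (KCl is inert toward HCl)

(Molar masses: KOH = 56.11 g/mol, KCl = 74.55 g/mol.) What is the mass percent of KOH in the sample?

n(HCl) = 0.0360 × 0.199 = 7.16 × 10^-3 mol
Let x = n(KOH), y = n(KCl).
Titrant: 1x = 7.16 × 10^-3;  mass: 56.11x + 74.55y = 0.899
Solving, x = 7.16 × 10^-3 mol, y = 6.67 × 10^-3 mol
mass of KOH = 7.16 × 10^-3 × 56.11 = 0.402 g
% KOH = 0.402 / 0.899 × 100 = 44.7 %

44.7 %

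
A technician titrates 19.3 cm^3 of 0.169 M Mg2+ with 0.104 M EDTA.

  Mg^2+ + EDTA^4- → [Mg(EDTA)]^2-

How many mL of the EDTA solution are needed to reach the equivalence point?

n(Mg2+) = 0.0193 L × 0.169 mol/L = 3.26 × 10^-3 mol
n(EDTA) = 3.26 × 10^-3 mol (1:1 stoichiometry)
V(EDTA) = 3.26 × 10^-3 mol / 0.104 mol/L = 0.0314 L = 31.4 mL

31.4 mL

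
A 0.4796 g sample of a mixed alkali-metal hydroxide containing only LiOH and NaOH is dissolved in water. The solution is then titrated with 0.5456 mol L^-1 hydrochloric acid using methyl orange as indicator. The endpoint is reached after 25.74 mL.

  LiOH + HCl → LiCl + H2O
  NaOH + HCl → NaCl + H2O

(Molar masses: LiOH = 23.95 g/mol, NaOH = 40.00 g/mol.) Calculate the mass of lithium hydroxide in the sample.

n(HCl) = 0.02574 × 0.5456 = 0.01404 mol
Let x = n(LiOH), y = n(NaOH).
Titrant: 1x + 1y = 0.01404;  mass: 23.95x + 40.00y = 0.4796
Solving, x = 5.118 × 10^-3 mol, y = 8.925 × 10^-3 mol
mass of LiOH = 5.118 × 10^-3 × 23.95 = 0.1226 g

0.1226 g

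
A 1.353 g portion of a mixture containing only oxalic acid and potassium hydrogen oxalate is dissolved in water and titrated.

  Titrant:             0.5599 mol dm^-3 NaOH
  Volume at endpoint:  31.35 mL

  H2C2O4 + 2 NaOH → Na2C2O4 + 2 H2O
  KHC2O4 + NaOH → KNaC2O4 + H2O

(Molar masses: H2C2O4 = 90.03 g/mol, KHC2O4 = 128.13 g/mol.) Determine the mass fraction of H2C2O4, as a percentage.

35.87 %

n(NaOH) = 0.03135 × 0.5599 = 0.01755 mol
Let x = n(H2C2O4), y = n(KHC2O4).
Titrant: 2x + 1y = 0.01755;  mass: 90.03x + 128.13y = 1.353
Solving, x = 5.390 × 10^-3 mol, y = 6.772 × 10^-3 mol
mass of H2C2O4 = 5.390 × 10^-3 × 90.03 = 0.4853 g
% H2C2O4 = 0.4853 / 1.353 × 100 = 35.87 %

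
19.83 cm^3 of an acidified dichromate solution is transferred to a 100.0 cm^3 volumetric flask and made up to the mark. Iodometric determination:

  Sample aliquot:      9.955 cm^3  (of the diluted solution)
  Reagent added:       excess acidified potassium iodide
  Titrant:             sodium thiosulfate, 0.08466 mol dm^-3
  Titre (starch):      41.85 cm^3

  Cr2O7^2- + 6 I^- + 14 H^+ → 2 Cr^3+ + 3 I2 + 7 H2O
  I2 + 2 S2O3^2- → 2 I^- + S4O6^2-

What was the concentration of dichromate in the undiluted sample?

0.2991 mol/L

n(S2O3^2-) = 0.04185 × 0.08466 = 3.543 × 10^-3 mol
n(I2) = n(S2O3^2-)/2 = 1.772 × 10^-3 mol
From the 1:3 ratio, n(Cr2O7^2-) in the aliquot = 1/3 × 1.772 × 10^-3 = 5.905 × 10^-4 mol
[Cr2O7^2-]_dilute = 5.905 × 10^-4 / 0.009955 = 0.05932 mol/L
[Cr2O7^2-]_original = 0.05932 × 100.0/19.83 = 0.2991 mol/L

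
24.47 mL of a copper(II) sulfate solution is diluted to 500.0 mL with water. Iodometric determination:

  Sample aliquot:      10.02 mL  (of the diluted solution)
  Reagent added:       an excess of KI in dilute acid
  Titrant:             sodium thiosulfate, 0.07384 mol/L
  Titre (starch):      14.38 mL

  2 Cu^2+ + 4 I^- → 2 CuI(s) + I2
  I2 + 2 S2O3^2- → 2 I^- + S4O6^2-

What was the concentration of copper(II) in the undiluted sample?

2.165 mol/L

n(S2O3^2-) = 0.01438 × 0.07384 = 1.062 × 10^-3 mol
n(I2) = n(S2O3^2-)/2 = 5.309 × 10^-4 mol
From the 2:1 ratio, n(Cu2+) in the aliquot = 2/1 × 5.309 × 10^-4 = 1.062 × 10^-3 mol
[Cu2+]_dilute = 1.062 × 10^-3 / 0.01002 = 0.1060 mol/L
[Cu2+]_original = 0.1060 × 500.0/24.47 = 2.165 mol/L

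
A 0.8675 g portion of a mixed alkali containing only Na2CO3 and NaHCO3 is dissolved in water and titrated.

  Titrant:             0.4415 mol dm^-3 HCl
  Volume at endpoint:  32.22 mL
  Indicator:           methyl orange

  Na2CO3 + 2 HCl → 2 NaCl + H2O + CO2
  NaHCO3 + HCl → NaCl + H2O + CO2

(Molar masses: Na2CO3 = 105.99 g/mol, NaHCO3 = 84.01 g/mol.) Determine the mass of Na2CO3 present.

n(HCl) = 0.03222 × 0.4415 = 0.01423 mol
Let x = n(Na2CO3), y = n(NaHCO3).
Titrant: 2x + 1y = 0.01423;  mass: 105.99x + 84.01y = 0.8675
Solving, x = 5.281 × 10^-3 mol, y = 3.664 × 10^-3 mol
mass of Na2CO3 = 5.281 × 10^-3 × 105.99 = 0.5597 g

0.5597 g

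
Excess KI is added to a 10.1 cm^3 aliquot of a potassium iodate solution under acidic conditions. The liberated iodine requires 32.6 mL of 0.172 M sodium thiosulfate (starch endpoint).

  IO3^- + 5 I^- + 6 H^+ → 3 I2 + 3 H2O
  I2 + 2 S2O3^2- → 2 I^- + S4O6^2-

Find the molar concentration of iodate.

n(S2O3^2-) = 0.0326 × 0.172 = 5.61 × 10^-3 mol
n(I2) = n(S2O3^2-)/2 = 2.80 × 10^-3 mol
From the 1:3 ratio, n(IO3^-) in the aliquot = 1/3 × 2.80 × 10^-3 = 9.35 × 10^-4 mol
[IO3^-] = 9.35 × 10^-4 / 0.0101 = 0.0925 mol/L

0.0925 M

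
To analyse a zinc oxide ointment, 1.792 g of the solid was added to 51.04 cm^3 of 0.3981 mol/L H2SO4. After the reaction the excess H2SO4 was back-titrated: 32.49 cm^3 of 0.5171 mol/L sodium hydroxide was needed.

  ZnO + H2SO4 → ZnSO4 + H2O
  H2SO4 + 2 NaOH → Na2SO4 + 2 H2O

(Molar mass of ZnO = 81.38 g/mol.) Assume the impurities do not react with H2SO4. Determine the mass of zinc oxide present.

0.9699 g

n(H2SO4) added = 0.05104 × 0.3981 = 0.02032 mol
n(NaOH) used in back-titration = 0.03249 × 0.5171 = 0.01680 mol
From the 1:2 ratio, n(H2SO4) left over = 1/2 × 0.01680 = 8.400 × 10^-3 mol
n(H2SO4) consumed by analyte = 0.02032 − 8.400 × 10^-3 = 0.01192 mol
n(ZnO) = 0.01192 mol (1:1 ratio)
mass of ZnO = 0.01192 × 81.38 = 0.9699 g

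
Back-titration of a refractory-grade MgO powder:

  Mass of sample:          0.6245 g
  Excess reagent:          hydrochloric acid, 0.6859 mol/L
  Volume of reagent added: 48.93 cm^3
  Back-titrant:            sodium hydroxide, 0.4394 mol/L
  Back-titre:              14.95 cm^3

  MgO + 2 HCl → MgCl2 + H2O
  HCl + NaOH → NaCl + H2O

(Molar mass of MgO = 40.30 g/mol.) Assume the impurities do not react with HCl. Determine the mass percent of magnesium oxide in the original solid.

87.09 %

n(HCl) added = 0.04893 × 0.6859 = 0.03356 mol
n(NaOH) used in back-titration = 0.01495 × 0.4394 = 6.569 × 10^-3 mol
n(HCl) left over = 6.569 × 10^-3 mol (1:1 ratio)
n(HCl) consumed by analyte = 0.03356 − 6.569 × 10^-3 = 0.02699 mol
From the 1:2 ratio, n(MgO) = 1/2 × 0.02699 = 0.01350 mol
mass of MgO = 0.01350 × 40.30 = 0.5439 g
% MgO = 0.5439 / 0.6245 × 100 = 87.09 %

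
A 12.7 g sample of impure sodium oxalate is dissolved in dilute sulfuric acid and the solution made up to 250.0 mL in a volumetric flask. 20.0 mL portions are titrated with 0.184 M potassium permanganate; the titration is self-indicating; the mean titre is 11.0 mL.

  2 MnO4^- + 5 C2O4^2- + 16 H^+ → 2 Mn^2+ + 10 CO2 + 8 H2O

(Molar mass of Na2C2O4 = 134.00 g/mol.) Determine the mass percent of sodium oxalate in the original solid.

66.7 %

n(KMnO4) per titration = 0.0110 × 0.184 = 2.02 × 10^-3 mol
From the 5:2 ratio, n(Na2C2O4) in each aliquot = 5/2 × 2.02 × 10^-3 = 5.06 × 10^-3 mol
n(Na2C2O4) in the whole flask = 5.06 × 10^-3 × 250.0/20.0 = 0.0633 mol
mass of Na2C2O4 = 0.0633 × 134.00 = 8.48 g
% Na2C2O4 = 8.48 / 12.7 × 100 = 66.7 %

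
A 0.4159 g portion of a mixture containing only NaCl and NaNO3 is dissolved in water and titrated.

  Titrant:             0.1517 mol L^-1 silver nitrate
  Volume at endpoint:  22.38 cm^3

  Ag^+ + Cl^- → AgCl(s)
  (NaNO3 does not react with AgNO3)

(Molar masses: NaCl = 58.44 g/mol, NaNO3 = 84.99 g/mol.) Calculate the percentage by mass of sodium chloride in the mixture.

47.71 %

n(AgNO3) = 0.02238 × 0.1517 = 3.395 × 10^-3 mol
Let x = n(NaCl), y = n(NaNO3).
Titrant: 1x = 3.395 × 10^-3;  mass: 58.44x + 84.99y = 0.4159
Solving, x = 3.395 × 10^-3 mol, y = 2.559 × 10^-3 mol
mass of NaCl = 3.395 × 10^-3 × 58.44 = 0.1984 g
% NaCl = 0.1984 / 0.4159 × 100 = 47.71 %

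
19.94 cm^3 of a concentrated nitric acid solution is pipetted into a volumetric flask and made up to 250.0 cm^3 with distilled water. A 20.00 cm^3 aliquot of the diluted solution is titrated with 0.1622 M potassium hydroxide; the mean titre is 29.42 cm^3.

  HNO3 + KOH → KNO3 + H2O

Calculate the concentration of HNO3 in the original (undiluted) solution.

n(KOH) = 0.02942 × 0.1622 = 4.772 × 10^-3 mol
n(HNO3) in the aliquot = 4.772 × 10^-3 mol (1:1 ratio)
[HNO3]_dilute = 4.772 × 10^-3 / 0.02000 = 0.2386 mol/L
Dilution factor = 250.0 / 19.94 = 12.54
[HNO3]_stock = 0.2386 × 12.54 = 2.991 mol/L

2.991 M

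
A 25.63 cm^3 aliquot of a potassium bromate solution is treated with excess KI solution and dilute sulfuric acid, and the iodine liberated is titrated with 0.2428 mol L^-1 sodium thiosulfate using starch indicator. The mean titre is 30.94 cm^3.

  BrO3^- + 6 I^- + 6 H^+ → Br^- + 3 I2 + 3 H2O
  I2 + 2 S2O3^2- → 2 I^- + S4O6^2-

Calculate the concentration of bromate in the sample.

n(S2O3^2-) = 0.03094 × 0.2428 = 7.512 × 10^-3 mol
n(I2) = n(S2O3^2-)/2 = 3.756 × 10^-3 mol
From the 1:3 ratio, n(BrO3^-) in the aliquot = 1/3 × 3.756 × 10^-3 = 1.252 × 10^-3 mol
[BrO3^-] = 1.252 × 10^-3 / 0.02563 = 0.04885 mol/L

0.04885 mol/L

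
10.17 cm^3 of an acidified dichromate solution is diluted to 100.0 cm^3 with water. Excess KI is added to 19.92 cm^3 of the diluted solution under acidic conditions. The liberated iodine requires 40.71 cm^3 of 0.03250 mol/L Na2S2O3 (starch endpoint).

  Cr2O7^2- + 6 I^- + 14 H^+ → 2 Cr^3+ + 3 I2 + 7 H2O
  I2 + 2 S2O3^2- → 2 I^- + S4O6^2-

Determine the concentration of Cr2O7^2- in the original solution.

0.1088 mol/L

n(S2O3^2-) = 0.04071 × 0.03250 = 1.323 × 10^-3 mol
n(I2) = n(S2O3^2-)/2 = 6.615 × 10^-4 mol
From the 1:3 ratio, n(Cr2O7^2-) in the aliquot = 1/3 × 6.615 × 10^-4 = 2.205 × 10^-4 mol
[Cr2O7^2-]_dilute = 2.205 × 10^-4 / 0.01992 = 0.01107 mol/L
[Cr2O7^2-]_original = 0.01107 × 100.0/10.17 = 0.1088 mol/L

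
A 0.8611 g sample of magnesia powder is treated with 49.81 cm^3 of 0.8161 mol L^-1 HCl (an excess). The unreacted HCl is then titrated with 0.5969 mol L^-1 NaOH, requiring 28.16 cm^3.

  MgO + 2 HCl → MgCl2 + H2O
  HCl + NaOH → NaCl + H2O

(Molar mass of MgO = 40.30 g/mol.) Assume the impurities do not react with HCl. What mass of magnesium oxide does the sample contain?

n(HCl) added = 0.04981 × 0.8161 = 0.04065 mol
n(NaOH) used in back-titration = 0.02816 × 0.5969 = 0.01681 mol
n(HCl) left over = 0.01681 mol (1:1 ratio)
n(HCl) consumed by analyte = 0.04065 − 0.01681 = 0.02384 mol
From the 1:2 ratio, n(MgO) = 1/2 × 0.02384 = 0.01192 mol
mass of MgO = 0.01192 × 40.30 = 0.4804 g

0.4804 g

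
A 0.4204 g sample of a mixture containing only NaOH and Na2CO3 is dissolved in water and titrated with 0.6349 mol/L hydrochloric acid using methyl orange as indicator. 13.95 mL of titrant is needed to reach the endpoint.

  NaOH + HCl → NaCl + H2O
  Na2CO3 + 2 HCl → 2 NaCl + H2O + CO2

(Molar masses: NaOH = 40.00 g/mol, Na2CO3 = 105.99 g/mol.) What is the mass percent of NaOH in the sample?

35.85 %

n(HCl) = 0.01395 × 0.6349 = 8.857 × 10^-3 mol
Let x = n(NaOH), y = n(Na2CO3).
Titrant: 1x + 2y = 8.857 × 10^-3;  mass: 40.00x + 105.99y = 0.4204
Solving, x = 3.768 × 10^-3 mol, y = 2.544 × 10^-3 mol
mass of NaOH = 3.768 × 10^-3 × 40.00 = 0.1507 g
% NaOH = 0.1507 / 0.4204 × 100 = 35.85 %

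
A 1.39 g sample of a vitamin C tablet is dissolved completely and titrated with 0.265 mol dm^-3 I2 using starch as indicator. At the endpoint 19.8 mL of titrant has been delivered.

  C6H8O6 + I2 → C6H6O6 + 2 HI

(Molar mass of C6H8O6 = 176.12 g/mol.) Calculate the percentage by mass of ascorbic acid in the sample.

66.5 %

n(I2) = 0.0198 L × 0.265 mol/L = 5.25 × 10^-3 mol
n(C6H8O6) = 5.25 × 10^-3 mol (1:1 ratio)
mass of C6H8O6 = 5.25 × 10^-3 × 176.12 g/mol = 0.924 g
% C6H8O6 = 0.924 / 1.39 × 100 = 66.5 %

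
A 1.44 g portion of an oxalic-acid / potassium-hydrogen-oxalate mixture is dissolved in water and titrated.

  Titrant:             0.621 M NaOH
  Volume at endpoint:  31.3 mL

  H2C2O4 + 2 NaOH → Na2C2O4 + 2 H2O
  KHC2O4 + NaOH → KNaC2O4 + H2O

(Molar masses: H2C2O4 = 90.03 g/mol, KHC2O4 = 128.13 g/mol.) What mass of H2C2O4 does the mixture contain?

0.569 g

n(NaOH) = 0.0313 × 0.621 = 0.0194 mol
Let x = n(H2C2O4), y = n(KHC2O4).
Titrant: 2x + 1y = 0.0194;  mass: 90.03x + 128.13y = 1.44
Solving, x = 6.32 × 10^-3 mol, y = 6.80 × 10^-3 mol
mass of H2C2O4 = 6.32 × 10^-3 × 90.03 = 0.569 g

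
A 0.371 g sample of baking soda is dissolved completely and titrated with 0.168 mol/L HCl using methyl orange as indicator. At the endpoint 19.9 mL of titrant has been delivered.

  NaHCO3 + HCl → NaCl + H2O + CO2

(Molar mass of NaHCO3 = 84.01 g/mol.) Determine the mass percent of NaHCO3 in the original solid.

n(HCl) = 0.0199 L × 0.168 mol/L = 3.34 × 10^-3 mol
n(NaHCO3) = 3.34 × 10^-3 mol (1:1 ratio)
mass of NaHCO3 = 3.34 × 10^-3 × 84.01 g/mol = 0.281 g
% NaHCO3 = 0.281 / 0.371 × 100 = 75.7 %

75.7 %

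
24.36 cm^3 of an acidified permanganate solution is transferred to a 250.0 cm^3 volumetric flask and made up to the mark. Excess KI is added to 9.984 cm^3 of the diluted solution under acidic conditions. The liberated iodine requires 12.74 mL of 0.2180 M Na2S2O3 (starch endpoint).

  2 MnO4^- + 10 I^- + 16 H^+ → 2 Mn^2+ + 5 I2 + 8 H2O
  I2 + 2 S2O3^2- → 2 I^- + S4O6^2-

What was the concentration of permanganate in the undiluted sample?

n(S2O3^2-) = 0.01274 × 0.2180 = 2.777 × 10^-3 mol
n(I2) = n(S2O3^2-)/2 = 1.389 × 10^-3 mol
From the 2:5 ratio, n(MnO4^-) in the aliquot = 2/5 × 1.389 × 10^-3 = 5.555 × 10^-4 mol
[MnO4^-]_dilute = 5.555 × 10^-4 / 0.009984 = 0.05564 mol/L
[MnO4^-]_original = 0.05564 × 250.0/24.36 = 0.5710 mol/L

0.5710 M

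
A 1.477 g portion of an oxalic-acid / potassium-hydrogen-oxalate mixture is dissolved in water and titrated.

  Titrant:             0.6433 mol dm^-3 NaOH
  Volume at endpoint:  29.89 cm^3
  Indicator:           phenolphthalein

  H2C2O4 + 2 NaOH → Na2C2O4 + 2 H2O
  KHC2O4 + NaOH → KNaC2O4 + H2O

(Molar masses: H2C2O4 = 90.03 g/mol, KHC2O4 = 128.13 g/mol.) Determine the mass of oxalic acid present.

0.5344 g

n(NaOH) = 0.02989 × 0.6433 = 0.01923 mol
Let x = n(H2C2O4), y = n(KHC2O4).
Titrant: 2x + 1y = 0.01923;  mass: 90.03x + 128.13y = 1.477
Solving, x = 5.936 × 10^-3 mol, y = 7.357 × 10^-3 mol
mass of H2C2O4 = 5.936 × 10^-3 × 90.03 = 0.5344 g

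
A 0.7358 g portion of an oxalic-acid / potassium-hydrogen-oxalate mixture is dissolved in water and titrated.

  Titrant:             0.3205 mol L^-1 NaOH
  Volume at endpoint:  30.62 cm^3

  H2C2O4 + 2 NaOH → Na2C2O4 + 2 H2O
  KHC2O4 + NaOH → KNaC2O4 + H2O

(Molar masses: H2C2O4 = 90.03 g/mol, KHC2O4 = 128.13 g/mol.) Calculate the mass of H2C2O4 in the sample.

0.2825 g

n(NaOH) = 0.03062 × 0.3205 = 9.814 × 10^-3 mol
Let x = n(H2C2O4), y = n(KHC2O4).
Titrant: 2x + 1y = 9.814 × 10^-3;  mass: 90.03x + 128.13y = 0.7358
Solving, x = 3.138 × 10^-3 mol, y = 3.538 × 10^-3 mol
mass of H2C2O4 = 3.138 × 10^-3 × 90.03 = 0.2825 g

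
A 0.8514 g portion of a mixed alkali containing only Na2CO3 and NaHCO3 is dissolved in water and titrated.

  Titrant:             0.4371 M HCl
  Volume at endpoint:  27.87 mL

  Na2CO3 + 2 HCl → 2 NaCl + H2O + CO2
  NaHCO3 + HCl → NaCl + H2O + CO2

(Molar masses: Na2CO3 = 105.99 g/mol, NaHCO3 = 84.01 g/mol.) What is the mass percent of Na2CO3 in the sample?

n(HCl) = 0.02787 × 0.4371 = 0.01218 mol
Let x = n(Na2CO3), y = n(NaHCO3).
Titrant: 2x + 1y = 0.01218;  mass: 105.99x + 84.01y = 0.8514
Solving, x = 2.773 × 10^-3 mol, y = 6.636 × 10^-3 mol
mass of Na2CO3 = 2.773 × 10^-3 × 105.99 = 0.2939 g
% Na2CO3 = 0.2939 / 0.8514 × 100 = 34.52 %

34.52 %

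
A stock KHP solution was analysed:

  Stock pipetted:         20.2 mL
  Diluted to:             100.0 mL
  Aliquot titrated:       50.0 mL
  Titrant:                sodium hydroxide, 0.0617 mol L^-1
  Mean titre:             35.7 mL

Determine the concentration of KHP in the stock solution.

0.218 mol/L

KHC8H4O4 + NaOH → KNaC8H4O4 + H2O
n(NaOH) = 0.0357 × 0.0617 = 2.20 × 10^-3 mol
n(KHC8H4O4) in the aliquot = 2.20 × 10^-3 mol (1:1 ratio)
[KHC8H4O4]_dilute = 2.20 × 10^-3 / 0.0500 = 0.0441 mol/L
Dilution factor = 100.0 / 20.2 = 4.950
[KHC8H4O4]_stock = 0.0441 × 4.950 = 0.218 mol/L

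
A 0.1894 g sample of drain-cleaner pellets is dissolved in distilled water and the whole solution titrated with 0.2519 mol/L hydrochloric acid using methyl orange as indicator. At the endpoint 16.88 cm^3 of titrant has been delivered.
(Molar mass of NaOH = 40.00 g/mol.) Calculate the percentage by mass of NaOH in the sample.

NaOH + HCl → NaCl + H2O
n(HCl) = 0.01688 L × 0.2519 mol/L = 4.252 × 10^-3 mol
n(NaOH) = 4.252 × 10^-3 mol (1:1 ratio)
mass of NaOH = 4.252 × 10^-3 × 40.00 g/mol = 0.1701 g
% NaOH = 0.1701 / 0.1894 × 100 = 89.80 %

89.80 %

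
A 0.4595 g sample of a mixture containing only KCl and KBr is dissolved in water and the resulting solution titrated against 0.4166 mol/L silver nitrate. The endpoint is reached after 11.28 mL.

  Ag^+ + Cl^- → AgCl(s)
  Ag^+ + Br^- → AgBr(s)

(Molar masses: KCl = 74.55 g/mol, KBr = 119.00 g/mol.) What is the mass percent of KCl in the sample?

n(AgNO3) = 0.01128 × 0.4166 = 4.699 × 10^-3 mol
Let x = n(KCl), y = n(KBr).
Titrant: 1x + 1y = 4.699 × 10^-3;  mass: 74.55x + 119.00y = 0.4595
Solving, x = 2.243 × 10^-3 mol, y = 2.456 × 10^-3 mol
mass of KCl = 2.243 × 10^-3 × 74.55 = 0.1672 g
% KCl = 0.1672 / 0.4595 × 100 = 36.39 %

36.39 %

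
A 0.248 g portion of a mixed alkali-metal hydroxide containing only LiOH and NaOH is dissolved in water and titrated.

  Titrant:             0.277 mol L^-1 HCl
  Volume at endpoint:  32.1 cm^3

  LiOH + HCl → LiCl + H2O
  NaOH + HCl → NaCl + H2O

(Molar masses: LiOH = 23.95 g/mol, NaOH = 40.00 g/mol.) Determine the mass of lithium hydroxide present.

n(HCl) = 0.0321 × 0.277 = 8.89 × 10^-3 mol
Let x = n(LiOH), y = n(NaOH).
Titrant: 1x + 1y = 8.89 × 10^-3;  mass: 23.95x + 40.00y = 0.248
Solving, x = 6.71 × 10^-3 mol, y = 2.18 × 10^-3 mol
mass of LiOH = 6.71 × 10^-3 × 23.95 = 0.161 g

0.161 g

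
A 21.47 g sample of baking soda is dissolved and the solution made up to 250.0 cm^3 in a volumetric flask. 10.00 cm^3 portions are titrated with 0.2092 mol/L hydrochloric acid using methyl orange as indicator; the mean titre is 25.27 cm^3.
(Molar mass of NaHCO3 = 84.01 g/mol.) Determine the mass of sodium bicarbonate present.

NaHCO3 + HCl → NaCl + H2O + CO2
n(HCl) per titration = 0.02527 × 0.2092 = 5.286 × 10^-3 mol
n(NaHCO3) in each aliquot = 5.286 × 10^-3 mol (1:1 ratio)
n(NaHCO3) in the whole flask = 5.286 × 10^-3 × 250.0/10.00 = 0.1322 mol
mass of NaHCO3 = 0.1322 × 84.01 = 11.10 g

11.10 g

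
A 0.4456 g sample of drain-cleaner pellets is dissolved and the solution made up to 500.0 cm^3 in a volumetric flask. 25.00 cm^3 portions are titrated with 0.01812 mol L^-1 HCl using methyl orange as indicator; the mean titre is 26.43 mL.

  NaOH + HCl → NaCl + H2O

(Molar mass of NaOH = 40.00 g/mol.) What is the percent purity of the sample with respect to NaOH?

85.98 %

n(HCl) per titration = 0.02643 × 0.01812 = 4.789 × 10^-4 mol
n(NaOH) in each aliquot = 4.789 × 10^-4 mol (1:1 ratio)
n(NaOH) in the whole flask = 4.789 × 10^-4 × 500.0/25.00 = 9.578 × 10^-3 mol
mass of NaOH = 9.578 × 10^-3 × 40.00 = 0.3831 g
% NaOH = 0.3831 / 0.4456 × 100 = 85.98 %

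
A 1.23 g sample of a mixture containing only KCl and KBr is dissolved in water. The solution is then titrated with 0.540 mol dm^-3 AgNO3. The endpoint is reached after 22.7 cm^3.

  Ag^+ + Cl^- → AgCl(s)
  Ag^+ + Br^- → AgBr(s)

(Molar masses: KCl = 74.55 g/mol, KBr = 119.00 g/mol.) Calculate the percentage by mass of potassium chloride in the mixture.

31.2 %

n(AgNO3) = 0.0227 × 0.540 = 0.0123 mol
Let x = n(KCl), y = n(KBr).
Titrant: 1x + 1y = 0.0123;  mass: 74.55x + 119.00y = 1.23
Solving, x = 5.15 × 10^-3 mol, y = 7.11 × 10^-3 mol
mass of KCl = 5.15 × 10^-3 × 74.55 = 0.384 g
% KCl = 0.384 / 1.23 × 100 = 31.2 %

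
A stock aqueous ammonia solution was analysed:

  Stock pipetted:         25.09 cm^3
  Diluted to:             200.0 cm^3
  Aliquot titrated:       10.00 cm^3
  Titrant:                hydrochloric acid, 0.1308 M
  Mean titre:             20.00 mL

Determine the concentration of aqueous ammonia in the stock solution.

2.085 M

NH3 + HCl → NH4Cl
n(HCl) = 0.02000 × 0.1308 = 2.616 × 10^-3 mol
n(NH3) in the aliquot = 2.616 × 10^-3 mol (1:1 ratio)
[NH3]_dilute = 2.616 × 10^-3 / 0.01000 = 0.2616 mol/L
Dilution factor = 200.0 / 25.09 = 7.971
[NH3]_stock = 0.2616 × 7.971 = 2.085 mol/L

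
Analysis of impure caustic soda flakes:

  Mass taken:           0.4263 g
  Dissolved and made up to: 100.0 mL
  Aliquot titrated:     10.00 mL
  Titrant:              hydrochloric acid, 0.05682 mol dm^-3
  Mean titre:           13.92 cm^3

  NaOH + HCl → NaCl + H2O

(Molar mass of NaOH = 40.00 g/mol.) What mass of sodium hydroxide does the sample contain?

n(HCl) per titration = 0.01392 × 0.05682 = 7.909 × 10^-4 mol
n(NaOH) in each aliquot = 7.909 × 10^-4 mol (1:1 ratio)
n(NaOH) in the whole flask = 7.909 × 10^-4 × 100.0/10.00 = 7.909 × 10^-3 mol
mass of NaOH = 7.909 × 10^-3 × 40.00 = 0.3164 g

0.3164 g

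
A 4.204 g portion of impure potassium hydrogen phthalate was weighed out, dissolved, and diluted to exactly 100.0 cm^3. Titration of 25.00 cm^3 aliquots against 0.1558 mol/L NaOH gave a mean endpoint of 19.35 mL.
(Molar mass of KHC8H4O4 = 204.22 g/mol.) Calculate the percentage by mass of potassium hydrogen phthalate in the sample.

KHC8H4O4 + NaOH → KNaC8H4O4 + H2O
n(NaOH) per titration = 0.01935 × 0.1558 = 3.015 × 10^-3 mol
n(KHC8H4O4) in each aliquot = 3.015 × 10^-3 mol (1:1 ratio)
n(KHC8H4O4) in the whole flask = 3.015 × 10^-3 × 100.0/25.00 = 0.01206 mol
mass of KHC8H4O4 = 0.01206 × 204.22 = 2.463 g
% KHC8H4O4 = 2.463 / 4.204 × 100 = 58.58 %

58.58 %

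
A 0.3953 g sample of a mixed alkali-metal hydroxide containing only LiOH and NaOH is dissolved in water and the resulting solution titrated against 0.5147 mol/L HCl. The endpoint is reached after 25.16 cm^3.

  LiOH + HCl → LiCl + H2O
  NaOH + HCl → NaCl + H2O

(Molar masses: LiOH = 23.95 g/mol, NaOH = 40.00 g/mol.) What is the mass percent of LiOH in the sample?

n(HCl) = 0.02516 × 0.5147 = 0.01295 mol
Let x = n(LiOH), y = n(NaOH).
Titrant: 1x + 1y = 0.01295;  mass: 23.95x + 40.00y = 0.3953
Solving, x = 7.644 × 10^-3 mol, y = 5.305 × 10^-3 mol
mass of LiOH = 7.644 × 10^-3 × 23.95 = 0.1831 g
% LiOH = 0.1831 / 0.3953 × 100 = 46.32 %

46.32 %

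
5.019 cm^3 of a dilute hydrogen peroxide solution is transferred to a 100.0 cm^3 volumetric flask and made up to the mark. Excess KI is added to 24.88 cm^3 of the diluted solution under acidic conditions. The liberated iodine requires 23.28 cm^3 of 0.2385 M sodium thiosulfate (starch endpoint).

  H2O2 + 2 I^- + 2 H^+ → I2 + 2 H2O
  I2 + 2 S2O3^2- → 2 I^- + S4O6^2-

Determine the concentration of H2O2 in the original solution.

n(S2O3^2-) = 0.02328 × 0.2385 = 5.552 × 10^-3 mol
n(I2) = n(S2O3^2-)/2 = 2.776 × 10^-3 mol
n(H2O2) in the aliquot = 2.776 × 10^-3 mol (1:1 ratio)
[H2O2]_dilute = 2.776 × 10^-3 / 0.02488 = 0.1116 mol/L
[H2O2]_original = 0.1116 × 100.0/5.019 = 2.223 mol/L

2.223 M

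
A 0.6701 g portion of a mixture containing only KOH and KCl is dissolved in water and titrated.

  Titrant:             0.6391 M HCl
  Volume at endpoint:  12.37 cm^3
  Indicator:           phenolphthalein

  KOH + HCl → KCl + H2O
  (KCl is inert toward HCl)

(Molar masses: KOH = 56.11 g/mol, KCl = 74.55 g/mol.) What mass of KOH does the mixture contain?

n(HCl) = 0.01237 × 0.6391 = 7.906 × 10^-3 mol
Let x = n(KOH), y = n(KCl).
Titrant: 1x = 7.906 × 10^-3;  mass: 56.11x + 74.55y = 0.6701
Solving, x = 7.906 × 10^-3 mol, y = 3.038 × 10^-3 mol
mass of KOH = 7.906 × 10^-3 × 56.11 = 0.4436 g

0.4436 g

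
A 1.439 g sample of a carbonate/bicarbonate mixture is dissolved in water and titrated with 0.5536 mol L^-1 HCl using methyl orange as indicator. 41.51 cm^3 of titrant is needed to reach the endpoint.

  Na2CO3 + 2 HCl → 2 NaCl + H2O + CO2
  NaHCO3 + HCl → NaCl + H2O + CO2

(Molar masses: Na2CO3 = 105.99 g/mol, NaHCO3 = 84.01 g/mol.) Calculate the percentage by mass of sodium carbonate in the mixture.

n(HCl) = 0.04151 × 0.5536 = 0.02298 mol
Let x = n(Na2CO3), y = n(NaHCO3).
Titrant: 2x + 1y = 0.02298;  mass: 105.99x + 84.01y = 1.439
Solving, x = 7.924 × 10^-3 mol, y = 7.131 × 10^-3 mol
mass of Na2CO3 = 7.924 × 10^-3 × 105.99 = 0.8399 g
% Na2CO3 = 0.8399 / 1.439 × 100 = 58.37 %

58.37 %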